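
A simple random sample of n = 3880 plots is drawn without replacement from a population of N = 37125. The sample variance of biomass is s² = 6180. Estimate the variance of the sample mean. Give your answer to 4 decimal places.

1.4263

Under SRS without replacement, Var(ȳ) = (1 − f)·s²/n with f = n/N = 3880/37125 = 0.10451178.
Var(ȳ) = (1 − 0.10451178)·6180/3880 = 0.89548822·1.5927835 = 1.4263189.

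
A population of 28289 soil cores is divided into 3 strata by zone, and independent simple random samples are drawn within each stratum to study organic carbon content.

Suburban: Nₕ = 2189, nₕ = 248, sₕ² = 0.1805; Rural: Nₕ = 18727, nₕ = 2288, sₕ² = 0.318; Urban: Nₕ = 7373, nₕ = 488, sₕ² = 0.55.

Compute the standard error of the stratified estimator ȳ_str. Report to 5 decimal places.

0.01135

Var(ȳ_str) = Σₕ Wₕ²(1 − fₕ)sₕ²/nₕ with Wₕ = Nₕ/N, N = 28289.
Suburban: Wₕ = 0.07737990; term = 0.07737990²·(1 − 0.11329374)·0.1805/248 = 3.8642181 × 10^-6.
Rural: Wₕ = 0.66198876; term = 0.66198876²·(1 − 0.12217654)·0.318/2288 = 5.3466224 × 10^-5.
Urban: Wₕ = 0.26063134; term = 0.26063134²·(1 − 0.06618744)·0.55/488 = 7.1491738 × 10^-5.
Sum = 1.2882218 × 10^-4.
SE = √(1.2882218 × 10^-4) = 0.01135.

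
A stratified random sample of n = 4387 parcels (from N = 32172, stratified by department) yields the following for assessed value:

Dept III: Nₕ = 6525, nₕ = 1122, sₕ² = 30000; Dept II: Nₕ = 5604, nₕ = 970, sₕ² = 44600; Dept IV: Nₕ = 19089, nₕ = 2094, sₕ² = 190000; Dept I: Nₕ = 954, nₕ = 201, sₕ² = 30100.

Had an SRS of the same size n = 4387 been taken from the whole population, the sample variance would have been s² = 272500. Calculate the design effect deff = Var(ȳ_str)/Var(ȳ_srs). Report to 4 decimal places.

Var(ȳ_str) = Σ Wₕ²(1−fₕ)sₕ²/nₕ with Wₕ = Nₕ/32172:
  Dept III: (6525/32172)²·(1−1122/6525)·30000/1122 = 0.91072605
  Dept II: (5604/32172)²·(1−970/5604)·44600/970 = 1.1536157
  Dept IV: (19089/32172)²·(1−2094/19089)·190000/2094 = 28.439709
  Dept I: (954/32172)²·(1−201/954)·30100/201 = 0.10393401
  → Var(ȳ_str) = 30.607985.
Var(ȳ_srs) = (1 − 4387/32172)·272500/4387 = 53.645243.
deff = 30.607985 / 53.645243 = 0.5706.

0.5706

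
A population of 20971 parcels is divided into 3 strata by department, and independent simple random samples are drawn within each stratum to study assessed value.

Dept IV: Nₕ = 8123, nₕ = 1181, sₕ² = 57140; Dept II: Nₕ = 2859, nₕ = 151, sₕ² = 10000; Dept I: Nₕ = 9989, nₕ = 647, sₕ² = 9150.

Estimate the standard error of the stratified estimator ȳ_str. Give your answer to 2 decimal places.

3.22

Var(ȳ_str) = Σₕ Wₕ²(1 − fₕ)sₕ²/nₕ with Wₕ = Nₕ/N, N = 20971.
Dept IV: Wₕ = 0.38734443; term = 0.38734443²·(1 − 0.14538963)·57140/1181 = 6.2037333.
Dept II: Wₕ = 0.13633112; term = 0.13633112²·(1 − 0.05281567)·10000/151 = 1.1658632.
Dept I: Wₕ = 0.47632445; term = 0.47632445²·(1 − 0.06477125)·9150/647 = 3.0008232.
Sum = 10.37042.
SE = √(10.37042) = 3.22.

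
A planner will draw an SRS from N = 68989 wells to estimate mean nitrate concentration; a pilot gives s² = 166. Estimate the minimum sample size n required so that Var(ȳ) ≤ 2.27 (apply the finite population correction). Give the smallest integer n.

74

Without fpc, n₀ = s²/D = 166/2.27 = 73.1278.
With fpc, (1 − n/N)·s²/n ≤ D requires n ≥ n₀/(1 + n₀/N) = 73.1278/(1 + 73.1278/68989) = 73.0504.
Rounding up, n = 74.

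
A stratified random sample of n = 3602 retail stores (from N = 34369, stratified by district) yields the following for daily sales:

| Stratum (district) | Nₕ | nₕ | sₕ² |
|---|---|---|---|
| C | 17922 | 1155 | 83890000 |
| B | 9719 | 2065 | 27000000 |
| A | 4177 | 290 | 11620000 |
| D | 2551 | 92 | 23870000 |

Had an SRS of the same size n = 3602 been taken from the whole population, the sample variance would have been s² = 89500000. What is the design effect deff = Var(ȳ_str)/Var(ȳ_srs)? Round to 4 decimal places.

Var(ȳ_str) = Σ Wₕ²(1−fₕ)sₕ²/nₕ with Wₕ = Nₕ/34369:
  C: (17922/34369)²·(1−1155/17922)·83890000/1155 = 18477.204
  B: (9719/34369)²·(1−2065/9719)·27000000/2065 = 823.41724
  A: (4177/34369)²·(1−290/4177)·11620000/290 = 550.74854
  D: (2551/34369)²·(1−92/2551)·23870000/92 = 1377.8432
  → Var(ȳ_str) = 21229.213.
Var(ȳ_srs) = (1 − 3602/34369)·89500000/3602 = 22243.216.
deff = 21229.213 / 22243.216 = 0.9544.

0.9544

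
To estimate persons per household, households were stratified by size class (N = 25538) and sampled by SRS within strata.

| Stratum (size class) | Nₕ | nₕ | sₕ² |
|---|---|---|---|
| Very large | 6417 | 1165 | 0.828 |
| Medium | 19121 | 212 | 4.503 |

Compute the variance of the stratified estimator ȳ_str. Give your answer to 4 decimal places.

Var(ȳ_str) = Σₕ Wₕ²(1 − fₕ)sₕ²/nₕ with Wₕ = Nₕ/N, N = 25538.
Very large: Wₕ = 0.25127261; term = 0.25127261²·(1 − 0.18154901)·0.828/1165 = 3.6727165 × 10^-5.
Medium: Wₕ = 0.74872739; term = 0.74872739²·(1 − 0.01108729)·4.503/212 = 0.011775287.
Sum = 0.011812014.

0.0118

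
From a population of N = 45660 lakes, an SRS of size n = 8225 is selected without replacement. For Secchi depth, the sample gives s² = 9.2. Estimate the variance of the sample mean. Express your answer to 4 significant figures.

9.171 × 10^-4

Under SRS without replacement, Var(ȳ) = (1 − f)·s²/n with f = n/N = 8225/45660 = 0.18013579.
Var(ȳ) = (1 − 0.18013579)·9.2/8225 = 0.81986421·0.001118541 = 9.1705176 × 10^-4.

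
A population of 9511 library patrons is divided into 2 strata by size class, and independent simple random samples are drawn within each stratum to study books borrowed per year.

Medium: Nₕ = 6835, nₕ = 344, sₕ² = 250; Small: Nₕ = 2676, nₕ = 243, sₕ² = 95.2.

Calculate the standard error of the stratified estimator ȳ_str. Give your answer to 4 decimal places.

Var(ȳ_str) = Σₕ Wₕ²(1 − fₕ)sₕ²/nₕ with Wₕ = Nₕ/N, N = 9511.
Medium: Wₕ = 0.71864157; term = 0.71864157²·(1 − 0.05032919)·250/344 = 0.35643417.
Small: Wₕ = 0.28135843; term = 0.28135843²·(1 − 0.09080717)·95.2/243 = 0.028197235.
Sum = 0.38463141.
SE = √(0.38463141) = 0.6202.

0.6202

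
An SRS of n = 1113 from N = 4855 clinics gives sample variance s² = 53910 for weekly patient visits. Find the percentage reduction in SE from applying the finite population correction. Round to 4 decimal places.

f = n/N = 1113/4855 = 0.22924820.
SE_no-fpc = √(s²/n) = 6.9596449; SE_fpc = √((1−f)s²/n) = 6.1100443.
Ratio = √(1−f) = 0.87792471. Reduction = 100·(1 − 0.87792471) = 12.2075%.

12.2075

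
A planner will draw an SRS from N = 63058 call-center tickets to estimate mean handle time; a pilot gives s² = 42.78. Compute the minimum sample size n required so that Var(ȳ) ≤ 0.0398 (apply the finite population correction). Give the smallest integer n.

Without fpc, n₀ = s²/D = 42.78/0.0398 = 1074.8744.
With fpc, (1 − n/N)·s²/n ≤ D requires n ≥ n₀/(1 + n₀/N) = 1074.8744/(1 + 1074.8744/63058) = 1056.8594.
Rounding up, n = 1057.

1057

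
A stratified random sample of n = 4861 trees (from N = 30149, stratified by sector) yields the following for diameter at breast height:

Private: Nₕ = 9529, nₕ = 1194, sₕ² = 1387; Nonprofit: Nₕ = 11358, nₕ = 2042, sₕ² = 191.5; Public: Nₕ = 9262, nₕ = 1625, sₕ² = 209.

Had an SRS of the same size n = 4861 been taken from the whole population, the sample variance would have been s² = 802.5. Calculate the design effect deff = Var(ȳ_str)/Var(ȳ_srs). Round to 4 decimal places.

Var(ȳ_str) = Σ Wₕ²(1−fₕ)sₕ²/nₕ with Wₕ = Nₕ/30149:
  Private: (9529/30149)²·(1−1194/9529)·1387/1194 = 0.10150308
  Nonprofit: (11358/30149)²·(1−2042/11358)·191.5/2042 = 0.010916881
  Public: (9262/30149)²·(1−1625/9262)·209/1625 = 0.010008631
  → Var(ȳ_str) = 0.12242859.
Var(ȳ_srs) = (1 − 4861/30149)·802.5/4861 = 0.13847169.
deff = 0.12242859 / 0.13847169 = 0.8841.

0.8841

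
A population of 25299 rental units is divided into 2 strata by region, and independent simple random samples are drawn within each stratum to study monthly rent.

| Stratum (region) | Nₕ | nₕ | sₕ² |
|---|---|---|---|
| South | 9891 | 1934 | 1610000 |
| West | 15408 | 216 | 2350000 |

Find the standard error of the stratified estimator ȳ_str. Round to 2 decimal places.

Var(ȳ_str) = Σₕ Wₕ²(1 − fₕ)sₕ²/nₕ with Wₕ = Nₕ/N, N = 25299.
South: Wₕ = 0.39096407; term = 0.39096407²·(1 − 0.19553129)·1610000/1934 = 102.36518.
West: Wₕ = 0.60903593; term = 0.60903593²·(1 − 0.01401869)·2350000/216 = 3978.9513.
Sum = 4081.3165.
SE = √(4081.3165) = 63.89.

63.89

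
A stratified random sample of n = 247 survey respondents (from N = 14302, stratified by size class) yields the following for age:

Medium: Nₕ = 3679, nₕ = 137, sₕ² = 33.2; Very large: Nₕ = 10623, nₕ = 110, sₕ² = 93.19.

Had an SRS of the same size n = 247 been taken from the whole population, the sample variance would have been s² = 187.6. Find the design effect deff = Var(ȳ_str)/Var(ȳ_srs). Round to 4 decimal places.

0.6404

Var(ȳ_str) = Σ Wₕ²(1−fₕ)sₕ²/nₕ with Wₕ = Nₕ/14302:
  Medium: (3679/14302)²·(1−137/3679)·33.2/137 = 0.015438401
  Very large: (10623/14302)²·(1−110/10623)·93.19/110 = 0.46254813
  → Var(ȳ_str) = 0.47798653.
Var(ȳ_srs) = (1 − 247/14302)·187.6/247 = 0.74639712.
deff = 0.47798653 / 0.74639712 = 0.6404.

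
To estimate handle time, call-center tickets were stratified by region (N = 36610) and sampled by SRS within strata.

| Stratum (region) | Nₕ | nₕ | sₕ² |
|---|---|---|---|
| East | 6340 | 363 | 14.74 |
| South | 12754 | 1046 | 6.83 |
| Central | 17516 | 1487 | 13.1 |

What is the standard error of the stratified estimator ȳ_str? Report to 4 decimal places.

Var(ȳ_str) = Σₕ Wₕ²(1 − fₕ)sₕ²/nₕ with Wₕ = Nₕ/N, N = 36610.
East: Wₕ = 0.17317673; term = 0.17317673²·(1 − 0.05725552)·14.74/363 = 0.0011480582.
South: Wₕ = 0.34837476; term = 0.34837476²·(1 − 0.08201349)·6.83/1046 = 7.2747603 × 10^-4.
Central: Wₕ = 0.47844851; term = 0.47844851²·(1 − 0.08489381)·13.1/1487 = 0.0018454498.
Sum = 0.003720984.
SE = √(0.003720984) = 0.0610.

0.0610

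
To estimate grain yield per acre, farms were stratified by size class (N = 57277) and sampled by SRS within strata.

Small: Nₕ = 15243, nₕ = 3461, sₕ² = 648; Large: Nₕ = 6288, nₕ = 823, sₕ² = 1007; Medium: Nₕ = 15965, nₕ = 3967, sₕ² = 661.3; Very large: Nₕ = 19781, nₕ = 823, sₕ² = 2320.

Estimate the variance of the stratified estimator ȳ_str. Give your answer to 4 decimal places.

0.3550

Var(ȳ_str) = Σₕ Wₕ²(1 − fₕ)sₕ²/nₕ with Wₕ = Nₕ/N, N = 57277.
Small: Wₕ = 0.26612777; term = 0.26612777²·(1 − 0.22705504)·648/3461 = 0.010249492.
Large: Wₕ = 0.10978229; term = 0.10978229²·(1 − 0.13088422)·1007/823 = 0.01281657.
Medium: Wₕ = 0.27873317; term = 0.27873317²·(1 − 0.24848105)·661.3/3967 = 0.0097331536.
Very large: Wₕ = 0.34535677; term = 0.34535677²·(1 − 0.04160558)·2320/823 = 0.32223179.
Sum = 0.35503101.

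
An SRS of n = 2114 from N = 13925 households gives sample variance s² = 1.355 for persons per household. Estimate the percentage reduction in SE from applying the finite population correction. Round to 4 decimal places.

f = n/N = 2114/13925 = 0.15181329.
SE_no-fpc = √(s²/n) = 0.025317286; SE_fpc = √((1−f)s²/n) = 0.023316475.
Ratio = √(1−f) = 0.92097053. Reduction = 100·(1 − 0.92097053) = 7.9029%.

7.9029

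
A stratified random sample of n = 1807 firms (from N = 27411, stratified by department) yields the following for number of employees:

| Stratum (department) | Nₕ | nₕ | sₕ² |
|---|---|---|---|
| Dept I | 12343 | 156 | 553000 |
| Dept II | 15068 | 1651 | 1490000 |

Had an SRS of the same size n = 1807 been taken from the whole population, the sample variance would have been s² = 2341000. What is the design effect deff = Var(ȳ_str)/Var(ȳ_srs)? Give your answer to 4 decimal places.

0.7871

Var(ȳ_str) = Σ Wₕ²(1−fₕ)sₕ²/nₕ with Wₕ = Nₕ/27411:
  Dept I: (12343/27411)²·(1−156/12343)·553000/156 = 709.68939
  Dept II: (15068/27411)²·(1−1651/15068)·1490000/1651 = 242.82895
  → Var(ȳ_str) = 952.51834.
Var(ȳ_srs) = (1 − 1807/27411)·2341000/1807 = 1210.1138.
deff = 952.51834 / 1210.1138 = 0.7871.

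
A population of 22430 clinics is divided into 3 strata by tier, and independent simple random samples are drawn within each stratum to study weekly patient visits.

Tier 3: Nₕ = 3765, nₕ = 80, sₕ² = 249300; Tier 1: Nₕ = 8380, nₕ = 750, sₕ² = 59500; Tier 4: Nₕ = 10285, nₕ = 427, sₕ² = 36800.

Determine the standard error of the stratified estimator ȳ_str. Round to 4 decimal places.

10.6483

Var(ȳ_str) = Σₕ Wₕ²(1 − fₕ)sₕ²/nₕ with Wₕ = Nₕ/N, N = 22430.
Tier 3: Wₕ = 0.16785555; term = 0.16785555²·(1 − 0.02124834)·249300/80 = 85.936214.
Tier 1: Wₕ = 0.37360678; term = 0.37360678²·(1 − 0.08949881)·59500/750 = 10.082442.
Tier 4: Wₕ = 0.45853767; term = 0.45853767²·(1 − 0.04151677)·36800/427 = 17.368188.
Sum = 113.38684.
SE = √(113.38684) = 10.6483.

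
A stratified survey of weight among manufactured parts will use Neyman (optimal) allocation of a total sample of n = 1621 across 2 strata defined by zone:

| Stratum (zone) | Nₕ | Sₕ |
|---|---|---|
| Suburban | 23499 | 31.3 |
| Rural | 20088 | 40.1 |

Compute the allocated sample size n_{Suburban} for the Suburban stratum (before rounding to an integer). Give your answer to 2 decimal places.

773.68

Neyman allocation: nₕ = n·NₕSₕ / Σⱼ NⱼSⱼ.
Σ NⱼSⱼ = 23499·31.3 + 20088·40.1 = 1.5410475 × 10^6.
n_{Suburban} = 1621·23499·31.3 / (1.5410475 × 10^6) = 773.68.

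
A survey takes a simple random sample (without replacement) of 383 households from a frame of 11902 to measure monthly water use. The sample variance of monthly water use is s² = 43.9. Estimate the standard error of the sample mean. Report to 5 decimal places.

Under SRS without replacement, Var(ȳ) = (1 − f)·s²/n with f = n/N = 383/11902 = 0.03217947.
Var(ȳ) = (1 − 0.03217947)·43.9/383 = 0.96782053·0.11462141 = 0.11093295.
SE(ȳ) = √(0.11093295) = 0.33307.

0.33307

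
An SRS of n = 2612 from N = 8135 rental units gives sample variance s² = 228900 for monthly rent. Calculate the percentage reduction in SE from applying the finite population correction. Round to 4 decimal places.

f = n/N = 2612/8135 = 0.32108175.
SE_no-fpc = √(s²/n) = 9.3613032; SE_fpc = √((1−f)s²/n) = 7.7133858.
Ratio = √(1−f) = 0.82396496. Reduction = 100·(1 − 0.82396496) = 17.6035%.

17.6035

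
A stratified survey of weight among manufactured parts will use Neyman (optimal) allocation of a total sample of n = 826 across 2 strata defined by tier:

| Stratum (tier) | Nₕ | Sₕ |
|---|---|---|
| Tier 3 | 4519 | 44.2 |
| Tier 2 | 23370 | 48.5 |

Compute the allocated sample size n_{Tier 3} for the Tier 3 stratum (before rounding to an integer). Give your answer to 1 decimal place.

Neyman allocation: nₕ = n·NₕSₕ / Σⱼ NⱼSⱼ.
Σ NⱼSⱼ = 4519·44.2 + 23370·48.5 = 1.3331848 × 10^6.
n_{Tier 3} = 826·4519·44.2 / (1.3331848 × 10^6) = 123.8.

123.8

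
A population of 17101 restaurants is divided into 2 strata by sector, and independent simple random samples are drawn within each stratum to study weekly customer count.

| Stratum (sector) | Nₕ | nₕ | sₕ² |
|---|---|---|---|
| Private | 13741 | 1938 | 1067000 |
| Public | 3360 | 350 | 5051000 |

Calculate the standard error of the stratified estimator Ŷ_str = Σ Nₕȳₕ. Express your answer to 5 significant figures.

Var(Ŷ_str) = Σₕ Nₕ²(1 − fₕ)sₕ²/nₕ.
Private: 13741²·(1 − 1938/13741)·1067000/1938 = 8.9293818 × 10^10.
Public: 3360²·(1 − 350/3360)·5051000/350 = 1.459537 × 10^11.
Sum = 2.3524752 × 10^11.
SE = √(2.3524752 × 10^11) = 485020.

485020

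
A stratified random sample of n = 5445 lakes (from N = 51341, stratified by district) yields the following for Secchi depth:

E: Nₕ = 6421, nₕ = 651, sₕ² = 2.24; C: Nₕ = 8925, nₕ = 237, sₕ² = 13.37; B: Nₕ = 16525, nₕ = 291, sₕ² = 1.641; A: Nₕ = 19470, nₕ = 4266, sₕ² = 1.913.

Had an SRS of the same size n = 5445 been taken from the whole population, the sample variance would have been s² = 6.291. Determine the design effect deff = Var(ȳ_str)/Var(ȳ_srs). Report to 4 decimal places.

Var(ȳ_str) = Σ Wₕ²(1−fₕ)sₕ²/nₕ with Wₕ = Nₕ/51341:
  E: (6421/51341)²·(1−651/6421)·2.24/651 = 4.8363405 × 10^-5
  C: (8925/51341)²·(1−237/8925)·13.37/237 = 0.0016595198
  B: (16525/51341)²·(1−291/16525)·1.641/291 = 5.7392343 × 10^-4
  A: (19470/51341)²·(1−4266/19470)·1.913/4266 = 5.0360413 × 10^-5
  → Var(ȳ_str) = 0.002332167.
Var(ȳ_srs) = (1 − 5445/51341)·6.291/5445 = 0.0010328383.
deff = 0.002332167 / 0.0010328383 = 2.2580.

2.2580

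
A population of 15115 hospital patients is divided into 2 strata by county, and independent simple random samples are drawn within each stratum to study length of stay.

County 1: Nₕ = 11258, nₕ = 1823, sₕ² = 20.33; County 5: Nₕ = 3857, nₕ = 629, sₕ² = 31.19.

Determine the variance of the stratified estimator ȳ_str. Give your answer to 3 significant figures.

0.00789

Var(ȳ_str) = Σₕ Wₕ²(1 − fₕ)sₕ²/nₕ with Wₕ = Nₕ/N, N = 15115.
County 1: Wₕ = 0.74482302; term = 0.74482302²·(1 − 0.16192929)·20.33/1823 = 0.0051848662.
County 5: Wₕ = 0.25517698; term = 0.25517698²·(1 − 0.16308011)·31.19/629 = 0.0027022877.
Sum = 0.0078871539.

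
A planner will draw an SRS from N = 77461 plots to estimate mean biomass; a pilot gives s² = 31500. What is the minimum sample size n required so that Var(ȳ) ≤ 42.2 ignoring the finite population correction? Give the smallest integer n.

Without fpc, n₀ = s²/D = 31500/42.2 = 746.4455.
Rounding up, n = 747.

747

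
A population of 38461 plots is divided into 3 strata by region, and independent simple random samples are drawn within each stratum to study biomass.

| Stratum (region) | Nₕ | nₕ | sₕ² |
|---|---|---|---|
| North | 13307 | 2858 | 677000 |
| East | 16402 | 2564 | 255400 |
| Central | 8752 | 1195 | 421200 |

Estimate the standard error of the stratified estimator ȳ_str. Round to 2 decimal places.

7.30

Var(ȳ_str) = Σₕ Wₕ²(1 − fₕ)sₕ²/nₕ with Wₕ = Nₕ/N, N = 38461.
North: Wₕ = 0.34598684; term = 0.34598684²·(1 − 0.21477418)·677000/2858 = 22.265897.
East: Wₕ = 0.42645797; term = 0.42645797²·(1 − 0.15632240)·255400/2564 = 15.283818.
Central: Wₕ = 0.22755519; term = 0.22755519²·(1 − 0.13654022)·421200/1195 = 15.759268.
Sum = 53.308983.
SE = √(53.308983) = 7.30.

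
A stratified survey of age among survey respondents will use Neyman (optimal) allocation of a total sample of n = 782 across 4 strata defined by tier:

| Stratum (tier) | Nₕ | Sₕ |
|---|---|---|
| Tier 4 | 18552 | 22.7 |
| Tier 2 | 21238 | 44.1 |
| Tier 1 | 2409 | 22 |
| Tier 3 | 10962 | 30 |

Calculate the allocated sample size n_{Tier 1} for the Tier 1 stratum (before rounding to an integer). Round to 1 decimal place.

23.8

Neyman allocation: nₕ = n·NₕSₕ / Σⱼ NⱼSⱼ.
Σ NⱼSⱼ = 18552·22.7 + 21238·44.1 + 2409·22 + 10962·30 = 1.7395842 × 10^6.
n_{Tier 1} = 782·2409·22 / (1.7395842 × 10^6) = 23.8.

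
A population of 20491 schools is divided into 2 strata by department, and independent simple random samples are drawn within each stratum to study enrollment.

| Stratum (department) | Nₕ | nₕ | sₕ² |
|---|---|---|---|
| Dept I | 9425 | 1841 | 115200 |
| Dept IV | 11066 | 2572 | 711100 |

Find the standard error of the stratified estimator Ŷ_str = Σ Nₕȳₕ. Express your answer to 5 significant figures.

Var(Ŷ_str) = Σₕ Nₕ²(1 − fₕ)sₕ²/nₕ.
Dept I: 9425²·(1 − 1841/9425)·115200/1841 = 4.4727886 × 10^9.
Dept IV: 11066²·(1 − 2572/11066)·711100/2572 = 2.5987388 × 10^10.
Sum = 3.0460177 × 10^10.
SE = √(3.0460177 × 10^10) = 174530.

174530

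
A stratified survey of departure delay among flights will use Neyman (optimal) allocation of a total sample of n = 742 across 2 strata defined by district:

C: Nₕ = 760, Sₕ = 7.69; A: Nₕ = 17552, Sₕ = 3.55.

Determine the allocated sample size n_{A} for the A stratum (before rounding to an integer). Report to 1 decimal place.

Neyman allocation: nₕ = n·NₕSₕ / Σⱼ NⱼSⱼ.
Σ NⱼSⱼ = 760·7.69 + 17552·3.55 = 68154.
n_{A} = 742·17552·3.55 / 68154 = 678.4.

678.4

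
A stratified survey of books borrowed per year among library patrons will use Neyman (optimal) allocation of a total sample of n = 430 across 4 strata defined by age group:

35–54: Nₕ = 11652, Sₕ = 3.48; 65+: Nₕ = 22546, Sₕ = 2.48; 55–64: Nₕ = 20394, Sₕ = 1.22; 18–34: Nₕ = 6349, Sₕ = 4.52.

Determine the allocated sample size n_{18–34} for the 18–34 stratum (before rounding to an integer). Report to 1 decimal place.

Neyman allocation: nₕ = n·NₕSₕ / Σⱼ NⱼSⱼ.
Σ NⱼSⱼ = 11652·3.48 + 22546·2.48 + 20394·1.22 + 6349·4.52 = 150041.2.
n_{18–34} = 430·6349·4.52 / 150041.2 = 82.2.

82.2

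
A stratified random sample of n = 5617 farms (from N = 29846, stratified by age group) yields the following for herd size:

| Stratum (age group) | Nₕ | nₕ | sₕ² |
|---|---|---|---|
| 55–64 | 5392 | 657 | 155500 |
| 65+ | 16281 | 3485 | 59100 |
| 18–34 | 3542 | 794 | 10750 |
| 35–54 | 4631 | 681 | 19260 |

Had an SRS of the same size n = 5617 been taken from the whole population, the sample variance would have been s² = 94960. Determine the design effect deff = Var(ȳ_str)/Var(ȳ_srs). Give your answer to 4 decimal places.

0.8364

Var(ȳ_str) = Σ Wₕ²(1−fₕ)sₕ²/nₕ with Wₕ = Nₕ/29846:
  55–64: (5392/29846)²·(1−657/5392)·155500/657 = 6.7836373
  65+: (16281/29846)²·(1−3485/16281)·59100/3485 = 3.9661372
  18–34: (3542/29846)²·(1−794/3542)·10750/794 = 0.14793842
  35–54: (4631/29846)²·(1−681/4631)·19260/681 = 0.58077616
  → Var(ȳ_str) = 11.478489.
Var(ȳ_srs) = (1 − 5617/29846)·94960/5617 = 13.724156.
deff = 11.478489 / 13.724156 = 0.8364.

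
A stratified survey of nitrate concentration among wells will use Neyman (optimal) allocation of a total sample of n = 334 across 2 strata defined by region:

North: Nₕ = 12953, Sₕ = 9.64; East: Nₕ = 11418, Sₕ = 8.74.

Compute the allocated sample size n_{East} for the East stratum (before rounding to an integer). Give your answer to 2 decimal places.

Neyman allocation: nₕ = n·NₕSₕ / Σⱼ NⱼSⱼ.
Σ NⱼSⱼ = 12953·9.64 + 11418·8.74 = 224660.24.
n_{East} = 334·11418·8.74 / 224660.24 = 148.36.

148.36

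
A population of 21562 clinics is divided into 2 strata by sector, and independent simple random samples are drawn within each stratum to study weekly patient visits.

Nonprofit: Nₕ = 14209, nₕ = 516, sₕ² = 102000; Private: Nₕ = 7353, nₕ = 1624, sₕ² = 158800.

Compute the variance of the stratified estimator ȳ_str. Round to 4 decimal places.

91.5845

Var(ȳ_str) = Σₕ Wₕ²(1 − fₕ)sₕ²/nₕ with Wₕ = Nₕ/N, N = 21562.
Nonprofit: Wₕ = 0.65898340; term = 0.65898340²·(1 − 0.03631501)·102000/516 = 82.724568.
Private: Wₕ = 0.34101660; term = 0.34101660²·(1 − 0.22086223)·158800/1624 = 8.8599195.
Sum = 91.584488.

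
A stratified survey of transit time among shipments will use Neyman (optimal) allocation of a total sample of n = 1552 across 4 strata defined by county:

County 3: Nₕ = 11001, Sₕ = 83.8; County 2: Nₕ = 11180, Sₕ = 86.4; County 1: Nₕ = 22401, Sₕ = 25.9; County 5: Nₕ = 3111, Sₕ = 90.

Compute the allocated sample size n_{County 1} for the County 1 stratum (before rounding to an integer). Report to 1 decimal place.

Neyman allocation: nₕ = n·NₕSₕ / Σⱼ NⱼSⱼ.
Σ NⱼSⱼ = 11001·83.8 + 11180·86.4 + 22401·25.9 + 3111·90 = 2.7480117 × 10^6.
n_{County 1} = 1552·22401·25.9 / (2.7480117 × 10^6) = 327.7.

327.7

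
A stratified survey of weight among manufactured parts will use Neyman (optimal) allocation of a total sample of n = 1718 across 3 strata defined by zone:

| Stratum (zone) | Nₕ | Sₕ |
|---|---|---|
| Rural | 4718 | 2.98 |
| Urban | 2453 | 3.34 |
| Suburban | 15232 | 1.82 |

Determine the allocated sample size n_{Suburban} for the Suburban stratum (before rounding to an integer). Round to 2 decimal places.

953.01

Neyman allocation: nₕ = n·NₕSₕ / Σⱼ NⱼSⱼ.
Σ NⱼSⱼ = 4718·2.98 + 2453·3.34 + 15232·1.82 = 49974.9.
n_{Suburban} = 1718·15232·1.82 / 49974.9 = 953.01.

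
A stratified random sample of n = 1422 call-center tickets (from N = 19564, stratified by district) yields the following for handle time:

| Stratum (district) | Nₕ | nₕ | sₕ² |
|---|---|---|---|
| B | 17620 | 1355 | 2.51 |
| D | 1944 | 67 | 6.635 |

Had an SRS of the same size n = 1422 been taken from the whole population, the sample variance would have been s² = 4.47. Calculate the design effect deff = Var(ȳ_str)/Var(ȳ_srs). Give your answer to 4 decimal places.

Var(ȳ_str) = Σ Wₕ²(1−fₕ)sₕ²/nₕ with Wₕ = Nₕ/19564:
  B: (17620/19564)²·(1−1355/17620)·2.51/1355 = 0.0013870084
  D: (1944/19564)²·(1−67/1944)·6.635/67 = 9.4408555 × 10^-4
  → Var(ȳ_str) = 0.002331094.
Var(ȳ_srs) = (1 − 1422/19564)·4.47/1422 = 0.002914979.
deff = 0.002331094 / 0.002914979 = 0.7997.

0.7997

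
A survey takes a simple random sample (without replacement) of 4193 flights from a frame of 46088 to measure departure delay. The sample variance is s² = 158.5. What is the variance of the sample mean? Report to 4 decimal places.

Under SRS without replacement, Var(ȳ) = (1 − f)·s²/n with f = n/N = 4193/46088 = 0.09097813.
Var(ȳ) = (1 − 0.09097813)·158.5/4193 = 0.90902187·0.037801097 = 0.034362024.

0.0344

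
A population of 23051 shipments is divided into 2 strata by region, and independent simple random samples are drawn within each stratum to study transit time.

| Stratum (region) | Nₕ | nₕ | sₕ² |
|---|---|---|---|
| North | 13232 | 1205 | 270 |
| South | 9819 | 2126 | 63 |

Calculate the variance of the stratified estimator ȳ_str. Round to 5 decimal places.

0.07132

Var(ȳ_str) = Σₕ Wₕ²(1 − fₕ)sₕ²/nₕ with Wₕ = Nₕ/N, N = 23051.
North: Wₕ = 0.57403150; term = 0.57403150²·(1 − 0.09106711)·270/1205 = 0.067108878.
South: Wₕ = 0.42596850; term = 0.42596850²·(1 − 0.21651899)·63/2126 = 0.004212702.
Sum = 0.07132158.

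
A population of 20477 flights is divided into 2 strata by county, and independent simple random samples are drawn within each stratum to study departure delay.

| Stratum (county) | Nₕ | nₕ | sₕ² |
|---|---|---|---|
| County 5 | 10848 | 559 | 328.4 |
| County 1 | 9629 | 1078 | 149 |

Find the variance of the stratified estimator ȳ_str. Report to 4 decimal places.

0.1835

Var(ȳ_str) = Σₕ Wₕ²(1 − fₕ)sₕ²/nₕ with Wₕ = Nₕ/N, N = 20477.
County 5: Wₕ = 0.52976510; term = 0.52976510²·(1 − 0.05153024)·328.4/559 = 0.15638011.
County 1: Wₕ = 0.47023490; term = 0.47023490²·(1 − 0.11195347)·149/1078 = 0.027141443.
Sum = 0.18352155.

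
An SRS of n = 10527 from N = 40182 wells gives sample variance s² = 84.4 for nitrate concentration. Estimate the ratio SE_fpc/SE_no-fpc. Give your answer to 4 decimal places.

0.8591

f = n/N = 10527/40182 = 0.26198298.
SE_no-fpc = √(s²/n) = 0.089540376; SE_fpc = √((1−f)s²/n) = 0.076922272.
Ratio = √(1−f) = 0.85907917.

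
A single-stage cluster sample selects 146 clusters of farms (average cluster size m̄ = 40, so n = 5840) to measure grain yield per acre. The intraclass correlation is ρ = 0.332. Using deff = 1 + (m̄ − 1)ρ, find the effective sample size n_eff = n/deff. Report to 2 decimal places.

418.70

deff = 1 + (40 − 1)·0.332 = 1 + 12.948 = 13.948.
n_eff = 5840 / 13.948 = 418.70.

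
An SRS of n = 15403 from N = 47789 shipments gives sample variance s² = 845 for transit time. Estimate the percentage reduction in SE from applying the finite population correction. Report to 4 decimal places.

f = n/N = 15403/47789 = 0.32231267.
SE_no-fpc = √(s²/n) = 0.23422093; SE_fpc = √((1−f)s²/n) = 0.19281481.
Ratio = √(1−f) = 0.82321767. Reduction = 100·(1 − 0.82321767) = 17.6782%.

17.6782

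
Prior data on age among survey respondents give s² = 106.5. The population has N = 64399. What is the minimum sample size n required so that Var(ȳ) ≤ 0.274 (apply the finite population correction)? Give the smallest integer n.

387

Without fpc, n₀ = s²/D = 106.5/0.274 = 388.6861.
With fpc, (1 − n/N)·s²/n ≤ D requires n ≥ n₀/(1 + n₀/N) = 388.6861/(1 + 388.6861/64399) = 386.3542.
Rounding up, n = 387.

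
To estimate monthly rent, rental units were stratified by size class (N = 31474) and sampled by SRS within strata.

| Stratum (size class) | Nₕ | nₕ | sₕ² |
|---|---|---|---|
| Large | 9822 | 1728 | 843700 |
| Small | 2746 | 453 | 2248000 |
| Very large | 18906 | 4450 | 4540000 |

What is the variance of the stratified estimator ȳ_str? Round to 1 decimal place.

Var(ȳ_str) = Σₕ Wₕ²(1 − fₕ)sₕ²/nₕ with Wₕ = Nₕ/N, N = 31474.
Large: Wₕ = 0.31206710; term = 0.31206710²·(1 − 0.17593158)·843700/1728 = 39.18353.
Small: Wₕ = 0.08724662; term = 0.08724662²·(1 − 0.16496723)·2248000/453 = 31.542696.
Very large: Wₕ = 0.60068628; term = 0.60068628²·(1 − 0.23537501)·4540000/4450 = 281.47495.
Sum = 352.20118.

352.2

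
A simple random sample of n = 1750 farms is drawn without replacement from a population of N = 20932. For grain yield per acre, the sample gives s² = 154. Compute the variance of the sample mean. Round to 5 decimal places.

0.08064

Under SRS without replacement, Var(ȳ) = (1 − f)·s²/n with f = n/N = 1750/20932 = 0.08360405.
Var(ȳ) = (1 − 0.08360405)·154/1750 = 0.91639595·0.088 = 0.080642843.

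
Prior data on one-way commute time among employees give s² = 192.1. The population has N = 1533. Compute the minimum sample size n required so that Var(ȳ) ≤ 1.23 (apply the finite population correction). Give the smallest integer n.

142

Without fpc, n₀ = s²/D = 192.1/1.23 = 156.1789.
With fpc, (1 − n/N)·s²/n ≤ D requires n ≥ n₀/(1 + n₀/N) = 156.1789/(1 + 156.1789/1533) = 141.7388.
Rounding up, n = 142.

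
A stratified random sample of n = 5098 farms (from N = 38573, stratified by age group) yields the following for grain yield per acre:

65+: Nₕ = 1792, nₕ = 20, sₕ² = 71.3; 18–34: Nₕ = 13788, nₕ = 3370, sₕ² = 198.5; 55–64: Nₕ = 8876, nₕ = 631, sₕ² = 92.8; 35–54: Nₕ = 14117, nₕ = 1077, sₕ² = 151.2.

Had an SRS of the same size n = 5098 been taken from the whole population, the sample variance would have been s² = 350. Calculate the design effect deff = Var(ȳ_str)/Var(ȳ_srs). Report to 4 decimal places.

Var(ȳ_str) = Σ Wₕ²(1−fₕ)sₕ²/nₕ with Wₕ = Nₕ/38573:
  65+: (1792/38573)²·(1−20/1792)·71.3/20 = 0.007608419
  18–34: (13788/38573)²·(1−3370/13788)·198.5/3370 = 0.0056865571
  55–64: (8876/38573)²·(1−631/8876)·92.8/631 = 0.0072336874
  35–54: (14117/38573)²·(1−1077/14117)·151.2/1077 = 0.017369578
  → Var(ȳ_str) = 0.037898242.
Var(ȳ_srs) = (1 − 5098/38573)·350/5098 = 0.05958067.
deff = 0.037898242 / 0.05958067 = 0.6361.

0.6361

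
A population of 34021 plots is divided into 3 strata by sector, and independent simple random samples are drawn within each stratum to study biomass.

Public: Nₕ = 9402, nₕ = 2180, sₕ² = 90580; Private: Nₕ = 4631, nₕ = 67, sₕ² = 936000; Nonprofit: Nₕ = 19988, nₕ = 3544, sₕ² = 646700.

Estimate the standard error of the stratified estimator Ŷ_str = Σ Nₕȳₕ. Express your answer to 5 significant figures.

598390

Var(Ŷ_str) = Σₕ Nₕ²(1 − fₕ)sₕ²/nₕ.
Public: 9402²·(1 − 2180/9402)·90580/2180 = 2.8213278 × 10^9.
Private: 4631²·(1 − 67/4631)·936000/67 = 2.9527145 × 10^11.
Nonprofit: 19988²·(1 − 3544/19988)·646700/3544 = 5.9977168 × 10^10.
Sum = 3.5806995 × 10^11.
SE = √(3.5806995 × 10^11) = 598390.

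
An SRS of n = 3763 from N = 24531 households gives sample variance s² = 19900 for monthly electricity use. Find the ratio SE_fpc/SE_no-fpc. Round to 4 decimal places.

0.9201

f = n/N = 3763/24531 = 0.15339774.
SE_no-fpc = √(s²/n) = 2.2996377; SE_fpc = √((1−f)s²/n) = 2.1159195.
Ratio = √(1−f) = 0.92010992.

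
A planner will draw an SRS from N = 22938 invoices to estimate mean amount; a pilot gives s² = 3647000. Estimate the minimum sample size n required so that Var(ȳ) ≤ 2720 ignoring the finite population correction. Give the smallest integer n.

Without fpc, n₀ = s²/D = 3647000/2720 = 1340.8088.
Rounding up, n = 1341.

1341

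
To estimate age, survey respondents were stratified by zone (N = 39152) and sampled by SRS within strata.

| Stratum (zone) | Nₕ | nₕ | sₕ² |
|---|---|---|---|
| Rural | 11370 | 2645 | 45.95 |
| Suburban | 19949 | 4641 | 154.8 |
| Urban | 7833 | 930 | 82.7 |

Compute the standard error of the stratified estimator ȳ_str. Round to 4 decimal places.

0.1044

Var(ȳ_str) = Σₕ Wₕ²(1 − fₕ)sₕ²/nₕ with Wₕ = Nₕ/N, N = 39152.
Rural: Wₕ = 0.29040662; term = 0.29040662²·(1 − 0.23262973)·45.95/2645 = 0.0011242887.
Suburban: Wₕ = 0.50952697; term = 0.50952697²·(1 − 0.23264324)·154.8/4641 = 0.0066449401.
Urban: Wₕ = 0.20006641; term = 0.20006641²·(1 − 0.11872846)·82.7/930 = 0.0031367554.
Sum = 0.010905984.
SE = √(0.010905984) = 0.1044.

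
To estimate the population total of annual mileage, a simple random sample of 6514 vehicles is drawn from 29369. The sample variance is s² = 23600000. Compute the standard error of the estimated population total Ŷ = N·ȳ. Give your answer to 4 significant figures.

Var(Ŷ) = N²·Var(ȳ) = N²·(1 − n/N)·s²/n.
f = 6514/29369 = 0.22179850; Var(ȳ) = 0.77820150·23600000/6514 = 2819.3975.
Var(Ŷ) = 29369² · 2819.3975 = 2.4318379 × 10^12.
SE(Ŷ) = √(2.4318379 × 10^12) = 1.559 × 10^6.

1.559 × 10^6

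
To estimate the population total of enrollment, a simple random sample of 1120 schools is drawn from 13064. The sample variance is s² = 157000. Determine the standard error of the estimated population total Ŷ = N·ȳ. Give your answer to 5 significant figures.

Var(Ŷ) = N²·Var(ȳ) = N²·(1 − n/N)·s²/n.
f = 1120/13064 = 0.08573178; Var(ȳ) = 0.91426822·157000/1120 = 128.16081.
Var(Ŷ) = 13064² · 128.16081 = 2.1872961 × 10^10.
SE(Ŷ) = √(2.1872961 × 10^10) = 147900.

147900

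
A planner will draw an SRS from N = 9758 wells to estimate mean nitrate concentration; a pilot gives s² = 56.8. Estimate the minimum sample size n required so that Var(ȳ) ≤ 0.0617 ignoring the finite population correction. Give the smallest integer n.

Without fpc, n₀ = s²/D = 56.8/0.0617 = 920.5835.
Rounding up, n = 921.

921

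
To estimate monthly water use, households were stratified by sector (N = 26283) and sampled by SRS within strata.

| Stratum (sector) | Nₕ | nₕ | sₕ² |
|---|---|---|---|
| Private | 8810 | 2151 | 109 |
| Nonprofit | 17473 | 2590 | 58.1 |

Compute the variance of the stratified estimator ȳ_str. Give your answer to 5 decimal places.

Var(ȳ_str) = Σₕ Wₕ²(1 − fₕ)sₕ²/nₕ with Wₕ = Nₕ/N, N = 26283.
Private: Wₕ = 0.33519766; term = 0.33519766²·(1 − 0.24415437)·109/2151 = 0.0043034934.
Nonprofit: Wₕ = 0.66480234; term = 0.66480234²·(1 − 0.14822870)·58.1/2590 = 0.0084447045.
Sum = 0.012748198.

0.01275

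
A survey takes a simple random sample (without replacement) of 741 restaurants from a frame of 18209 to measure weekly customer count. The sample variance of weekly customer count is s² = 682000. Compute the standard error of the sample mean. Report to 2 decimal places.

29.71

Under SRS without replacement, Var(ȳ) = (1 − f)·s²/n with f = n/N = 741/18209 = 0.04069416.
Var(ȳ) = (1 − 0.04069416)·682000/741 = 0.95930584·920.37787 = 882.92386.
SE(ȳ) = √(882.92386) = 29.71.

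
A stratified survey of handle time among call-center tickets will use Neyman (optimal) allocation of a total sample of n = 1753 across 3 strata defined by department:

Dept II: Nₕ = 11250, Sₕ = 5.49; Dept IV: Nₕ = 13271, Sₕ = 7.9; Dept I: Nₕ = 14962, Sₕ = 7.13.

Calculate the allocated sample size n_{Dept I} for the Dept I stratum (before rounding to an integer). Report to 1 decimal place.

684.3

Neyman allocation: nₕ = n·NₕSₕ / Σⱼ NⱼSⱼ.
Σ NⱼSⱼ = 11250·5.49 + 13271·7.9 + 14962·7.13 = 273282.46.
n_{Dept I} = 1753·14962·7.13 / 273282.46 = 684.3.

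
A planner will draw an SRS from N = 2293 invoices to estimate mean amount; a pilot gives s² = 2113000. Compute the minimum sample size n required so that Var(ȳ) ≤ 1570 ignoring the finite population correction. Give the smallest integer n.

Without fpc, n₀ = s²/D = 2113000/1570 = 1345.8599.
Rounding up, n = 1346.

1346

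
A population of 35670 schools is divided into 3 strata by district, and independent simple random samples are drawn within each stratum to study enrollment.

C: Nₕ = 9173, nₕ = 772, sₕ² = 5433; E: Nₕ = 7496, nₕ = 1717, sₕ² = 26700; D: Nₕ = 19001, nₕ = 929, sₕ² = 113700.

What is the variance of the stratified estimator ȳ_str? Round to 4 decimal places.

33.9866

Var(ȳ_str) = Σₕ Wₕ²(1 − fₕ)sₕ²/nₕ with Wₕ = Nₕ/N, N = 35670.
C: Wₕ = 0.25716288; term = 0.25716288²·(1 − 0.08416003)·5433/772 = 0.42624428.
E: Wₕ = 0.21014858; term = 0.21014858²·(1 − 0.22905550)·26700/1717 = 0.52944033.
D: Wₕ = 0.53268853; term = 0.53268853²·(1 − 0.04889216)·113700/929 = 33.030961.
Sum = 33.986646.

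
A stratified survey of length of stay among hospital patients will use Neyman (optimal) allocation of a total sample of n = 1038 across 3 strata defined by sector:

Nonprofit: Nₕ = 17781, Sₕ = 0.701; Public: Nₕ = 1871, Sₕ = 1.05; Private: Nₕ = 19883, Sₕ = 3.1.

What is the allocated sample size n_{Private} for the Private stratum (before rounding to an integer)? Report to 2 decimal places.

841.10

Neyman allocation: nₕ = n·NₕSₕ / Σⱼ NⱼSⱼ.
Σ NⱼSⱼ = 17781·0.701 + 1871·1.05 + 19883·3.1 = 76066.331.
n_{Private} = 1038·19883·3.1 / 76066.331 = 841.10.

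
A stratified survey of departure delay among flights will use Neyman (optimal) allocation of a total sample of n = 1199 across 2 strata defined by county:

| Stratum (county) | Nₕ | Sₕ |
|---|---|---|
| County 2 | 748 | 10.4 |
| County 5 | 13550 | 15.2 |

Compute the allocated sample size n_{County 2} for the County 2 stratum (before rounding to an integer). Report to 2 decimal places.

Neyman allocation: nₕ = n·NₕSₕ / Σⱼ NⱼSⱼ.
Σ NⱼSⱼ = 748·10.4 + 13550·15.2 = 213739.2.
n_{County 2} = 1199·748·10.4 / 213739.2 = 43.64.

43.64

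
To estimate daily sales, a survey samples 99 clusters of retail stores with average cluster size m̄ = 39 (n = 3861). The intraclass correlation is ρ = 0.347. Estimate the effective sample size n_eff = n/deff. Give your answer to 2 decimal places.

deff = 1 + (39 − 1)·0.347 = 1 + 13.186 = 14.186.
n_eff = 3861 / 14.186 = 272.17.

272.17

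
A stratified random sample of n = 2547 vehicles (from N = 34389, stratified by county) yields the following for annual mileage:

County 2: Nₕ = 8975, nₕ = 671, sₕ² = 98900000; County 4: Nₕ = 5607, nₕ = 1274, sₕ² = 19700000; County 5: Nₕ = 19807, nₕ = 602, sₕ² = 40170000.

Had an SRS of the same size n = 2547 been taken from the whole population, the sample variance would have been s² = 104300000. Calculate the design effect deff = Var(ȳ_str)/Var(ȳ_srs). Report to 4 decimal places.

0.8194

Var(ȳ_str) = Σ Wₕ²(1−fₕ)sₕ²/nₕ with Wₕ = Nₕ/34389:
  County 2: (8975/34389)²·(1−671/8975)·98900000/671 = 9288.7329
  County 4: (5607/34389)²·(1−1274/5607)·19700000/1274 = 317.67055
  County 5: (19807/34389)²·(1−602/19807)·40170000/602 = 21463.437
  → Var(ȳ_str) = 31069.84.
Var(ȳ_srs) = (1 − 2547/34389)·104300000/2547 = 37917.191.
deff = 31069.84 / 37917.191 = 0.8194.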